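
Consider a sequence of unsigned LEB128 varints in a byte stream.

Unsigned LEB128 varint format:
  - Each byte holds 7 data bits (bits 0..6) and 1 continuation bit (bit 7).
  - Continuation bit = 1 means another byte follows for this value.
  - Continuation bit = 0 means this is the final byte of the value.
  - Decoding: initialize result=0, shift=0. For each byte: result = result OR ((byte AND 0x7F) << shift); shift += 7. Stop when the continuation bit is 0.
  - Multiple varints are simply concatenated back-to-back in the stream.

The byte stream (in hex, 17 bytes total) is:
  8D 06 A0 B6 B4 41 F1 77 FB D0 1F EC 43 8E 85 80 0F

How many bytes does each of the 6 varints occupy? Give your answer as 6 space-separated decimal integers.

Answer: 2 4 2 3 2 4

Derivation:
  byte[0]=0x8D cont=1 payload=0x0D=13: acc |= 13<<0 -> acc=13 shift=7
  byte[1]=0x06 cont=0 payload=0x06=6: acc |= 6<<7 -> acc=781 shift=14 [end]
Varint 1: bytes[0:2] = 8D 06 -> value 781 (2 byte(s))
  byte[2]=0xA0 cont=1 payload=0x20=32: acc |= 32<<0 -> acc=32 shift=7
  byte[3]=0xB6 cont=1 payload=0x36=54: acc |= 54<<7 -> acc=6944 shift=14
  byte[4]=0xB4 cont=1 payload=0x34=52: acc |= 52<<14 -> acc=858912 shift=21
  byte[5]=0x41 cont=0 payload=0x41=65: acc |= 65<<21 -> acc=137173792 shift=28 [end]
Varint 2: bytes[2:6] = A0 B6 B4 41 -> value 137173792 (4 byte(s))
  byte[6]=0xF1 cont=1 payload=0x71=113: acc |= 113<<0 -> acc=113 shift=7
  byte[7]=0x77 cont=0 payload=0x77=119: acc |= 119<<7 -> acc=15345 shift=14 [end]
Varint 3: bytes[6:8] = F1 77 -> value 15345 (2 byte(s))
  byte[8]=0xFB cont=1 payload=0x7B=123: acc |= 123<<0 -> acc=123 shift=7
  byte[9]=0xD0 cont=1 payload=0x50=80: acc |= 80<<7 -> acc=10363 shift=14
  byte[10]=0x1F cont=0 payload=0x1F=31: acc |= 31<<14 -> acc=518267 shift=21 [end]
Varint 4: bytes[8:11] = FB D0 1F -> value 518267 (3 byte(s))
  byte[11]=0xEC cont=1 payload=0x6C=108: acc |= 108<<0 -> acc=108 shift=7
  byte[12]=0x43 cont=0 payload=0x43=67: acc |= 67<<7 -> acc=8684 shift=14 [end]
Varint 5: bytes[11:13] = EC 43 -> value 8684 (2 byte(s))
  byte[13]=0x8E cont=1 payload=0x0E=14: acc |= 14<<0 -> acc=14 shift=7
  byte[14]=0x85 cont=1 payload=0x05=5: acc |= 5<<7 -> acc=654 shift=14
  byte[15]=0x80 cont=1 payload=0x00=0: acc |= 0<<14 -> acc=654 shift=21
  byte[16]=0x0F cont=0 payload=0x0F=15: acc |= 15<<21 -> acc=31457934 shift=28 [end]
Varint 6: bytes[13:17] = 8E 85 80 0F -> value 31457934 (4 byte(s))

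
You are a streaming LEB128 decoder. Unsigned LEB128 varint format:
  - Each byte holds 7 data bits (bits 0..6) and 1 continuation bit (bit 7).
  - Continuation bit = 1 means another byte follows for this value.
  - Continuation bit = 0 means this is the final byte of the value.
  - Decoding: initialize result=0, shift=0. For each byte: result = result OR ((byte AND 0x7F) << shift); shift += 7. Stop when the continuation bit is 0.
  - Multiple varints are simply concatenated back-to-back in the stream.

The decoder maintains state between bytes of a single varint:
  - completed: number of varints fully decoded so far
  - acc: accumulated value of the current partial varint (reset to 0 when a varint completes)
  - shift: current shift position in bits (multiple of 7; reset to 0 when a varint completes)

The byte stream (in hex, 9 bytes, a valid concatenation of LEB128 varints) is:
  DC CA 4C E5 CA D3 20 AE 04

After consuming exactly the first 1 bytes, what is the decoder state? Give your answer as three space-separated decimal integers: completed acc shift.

byte[0]=0xDC cont=1 payload=0x5C: acc |= 92<<0 -> completed=0 acc=92 shift=7

Answer: 0 92 7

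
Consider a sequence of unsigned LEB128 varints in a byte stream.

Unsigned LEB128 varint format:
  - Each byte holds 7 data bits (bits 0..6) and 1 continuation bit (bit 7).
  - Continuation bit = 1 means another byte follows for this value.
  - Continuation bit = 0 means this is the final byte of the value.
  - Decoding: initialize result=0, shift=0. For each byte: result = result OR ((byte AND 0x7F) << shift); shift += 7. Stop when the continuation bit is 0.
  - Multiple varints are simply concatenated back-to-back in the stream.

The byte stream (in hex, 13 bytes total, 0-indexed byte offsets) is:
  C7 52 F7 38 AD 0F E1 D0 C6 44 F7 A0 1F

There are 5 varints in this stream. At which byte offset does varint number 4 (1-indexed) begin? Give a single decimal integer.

Answer: 6

Derivation:
  byte[0]=0xC7 cont=1 payload=0x47=71: acc |= 71<<0 -> acc=71 shift=7
  byte[1]=0x52 cont=0 payload=0x52=82: acc |= 82<<7 -> acc=10567 shift=14 [end]
Varint 1: bytes[0:2] = C7 52 -> value 10567 (2 byte(s))
  byte[2]=0xF7 cont=1 payload=0x77=119: acc |= 119<<0 -> acc=119 shift=7
  byte[3]=0x38 cont=0 payload=0x38=56: acc |= 56<<7 -> acc=7287 shift=14 [end]
Varint 2: bytes[2:4] = F7 38 -> value 7287 (2 byte(s))
  byte[4]=0xAD cont=1 payload=0x2D=45: acc |= 45<<0 -> acc=45 shift=7
  byte[5]=0x0F cont=0 payload=0x0F=15: acc |= 15<<7 -> acc=1965 shift=14 [end]
Varint 3: bytes[4:6] = AD 0F -> value 1965 (2 byte(s))
  byte[6]=0xE1 cont=1 payload=0x61=97: acc |= 97<<0 -> acc=97 shift=7
  byte[7]=0xD0 cont=1 payload=0x50=80: acc |= 80<<7 -> acc=10337 shift=14
  byte[8]=0xC6 cont=1 payload=0x46=70: acc |= 70<<14 -> acc=1157217 shift=21
  byte[9]=0x44 cont=0 payload=0x44=68: acc |= 68<<21 -> acc=143763553 shift=28 [end]
Varint 4: bytes[6:10] = E1 D0 C6 44 -> value 143763553 (4 byte(s))
  byte[10]=0xF7 cont=1 payload=0x77=119: acc |= 119<<0 -> acc=119 shift=7
  byte[11]=0xA0 cont=1 payload=0x20=32: acc |= 32<<7 -> acc=4215 shift=14
  byte[12]=0x1F cont=0 payload=0x1F=31: acc |= 31<<14 -> acc=512119 shift=21 [end]
Varint 5: bytes[10:13] = F7 A0 1F -> value 512119 (3 byte(s))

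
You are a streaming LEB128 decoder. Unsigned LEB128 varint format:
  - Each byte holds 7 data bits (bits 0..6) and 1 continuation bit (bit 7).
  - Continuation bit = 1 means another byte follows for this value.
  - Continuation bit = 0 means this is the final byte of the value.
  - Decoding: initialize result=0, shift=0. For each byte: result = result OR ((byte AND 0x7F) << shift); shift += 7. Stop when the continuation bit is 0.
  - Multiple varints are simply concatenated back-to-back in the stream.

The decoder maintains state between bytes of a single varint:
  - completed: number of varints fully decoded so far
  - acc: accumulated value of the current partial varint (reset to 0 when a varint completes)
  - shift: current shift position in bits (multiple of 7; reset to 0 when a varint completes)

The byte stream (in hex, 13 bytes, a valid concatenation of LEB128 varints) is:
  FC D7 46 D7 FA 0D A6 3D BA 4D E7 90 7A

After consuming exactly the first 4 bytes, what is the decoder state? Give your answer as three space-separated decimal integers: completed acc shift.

Answer: 1 87 7

Derivation:
byte[0]=0xFC cont=1 payload=0x7C: acc |= 124<<0 -> completed=0 acc=124 shift=7
byte[1]=0xD7 cont=1 payload=0x57: acc |= 87<<7 -> completed=0 acc=11260 shift=14
byte[2]=0x46 cont=0 payload=0x46: varint #1 complete (value=1158140); reset -> completed=1 acc=0 shift=0
byte[3]=0xD7 cont=1 payload=0x57: acc |= 87<<0 -> completed=1 acc=87 shift=7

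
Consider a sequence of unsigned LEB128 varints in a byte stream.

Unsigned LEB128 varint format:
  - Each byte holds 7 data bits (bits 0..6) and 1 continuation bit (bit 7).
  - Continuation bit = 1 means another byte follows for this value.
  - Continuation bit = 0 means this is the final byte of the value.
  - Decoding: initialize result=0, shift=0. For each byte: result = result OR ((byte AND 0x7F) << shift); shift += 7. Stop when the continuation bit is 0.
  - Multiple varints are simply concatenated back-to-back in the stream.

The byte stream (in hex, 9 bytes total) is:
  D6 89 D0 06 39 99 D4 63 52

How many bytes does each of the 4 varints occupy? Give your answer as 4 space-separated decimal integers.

Answer: 4 1 3 1

Derivation:
  byte[0]=0xD6 cont=1 payload=0x56=86: acc |= 86<<0 -> acc=86 shift=7
  byte[1]=0x89 cont=1 payload=0x09=9: acc |= 9<<7 -> acc=1238 shift=14
  byte[2]=0xD0 cont=1 payload=0x50=80: acc |= 80<<14 -> acc=1311958 shift=21
  byte[3]=0x06 cont=0 payload=0x06=6: acc |= 6<<21 -> acc=13894870 shift=28 [end]
Varint 1: bytes[0:4] = D6 89 D0 06 -> value 13894870 (4 byte(s))
  byte[4]=0x39 cont=0 payload=0x39=57: acc |= 57<<0 -> acc=57 shift=7 [end]
Varint 2: bytes[4:5] = 39 -> value 57 (1 byte(s))
  byte[5]=0x99 cont=1 payload=0x19=25: acc |= 25<<0 -> acc=25 shift=7
  byte[6]=0xD4 cont=1 payload=0x54=84: acc |= 84<<7 -> acc=10777 shift=14
  byte[7]=0x63 cont=0 payload=0x63=99: acc |= 99<<14 -> acc=1632793 shift=21 [end]
Varint 3: bytes[5:8] = 99 D4 63 -> value 1632793 (3 byte(s))
  byte[8]=0x52 cont=0 payload=0x52=82: acc |= 82<<0 -> acc=82 shift=7 [end]
Varint 4: bytes[8:9] = 52 -> value 82 (1 byte(s))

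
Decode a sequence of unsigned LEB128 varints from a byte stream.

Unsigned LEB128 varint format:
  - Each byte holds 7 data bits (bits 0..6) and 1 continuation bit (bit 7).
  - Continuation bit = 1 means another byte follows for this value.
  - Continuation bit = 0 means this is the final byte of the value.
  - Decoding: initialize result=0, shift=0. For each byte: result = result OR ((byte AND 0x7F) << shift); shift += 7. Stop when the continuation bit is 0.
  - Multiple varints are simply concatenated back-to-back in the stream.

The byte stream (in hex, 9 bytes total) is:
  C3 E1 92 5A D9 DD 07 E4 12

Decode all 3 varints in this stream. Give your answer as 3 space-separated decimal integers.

  byte[0]=0xC3 cont=1 payload=0x43=67: acc |= 67<<0 -> acc=67 shift=7
  byte[1]=0xE1 cont=1 payload=0x61=97: acc |= 97<<7 -> acc=12483 shift=14
  byte[2]=0x92 cont=1 payload=0x12=18: acc |= 18<<14 -> acc=307395 shift=21
  byte[3]=0x5A cont=0 payload=0x5A=90: acc |= 90<<21 -> acc=189051075 shift=28 [end]
Varint 1: bytes[0:4] = C3 E1 92 5A -> value 189051075 (4 byte(s))
  byte[4]=0xD9 cont=1 payload=0x59=89: acc |= 89<<0 -> acc=89 shift=7
  byte[5]=0xDD cont=1 payload=0x5D=93: acc |= 93<<7 -> acc=11993 shift=14
  byte[6]=0x07 cont=0 payload=0x07=7: acc |= 7<<14 -> acc=126681 shift=21 [end]
Varint 2: bytes[4:7] = D9 DD 07 -> value 126681 (3 byte(s))
  byte[7]=0xE4 cont=1 payload=0x64=100: acc |= 100<<0 -> acc=100 shift=7
  byte[8]=0x12 cont=0 payload=0x12=18: acc |= 18<<7 -> acc=2404 shift=14 [end]
Varint 3: bytes[7:9] = E4 12 -> value 2404 (2 byte(s))

Answer: 189051075 126681 2404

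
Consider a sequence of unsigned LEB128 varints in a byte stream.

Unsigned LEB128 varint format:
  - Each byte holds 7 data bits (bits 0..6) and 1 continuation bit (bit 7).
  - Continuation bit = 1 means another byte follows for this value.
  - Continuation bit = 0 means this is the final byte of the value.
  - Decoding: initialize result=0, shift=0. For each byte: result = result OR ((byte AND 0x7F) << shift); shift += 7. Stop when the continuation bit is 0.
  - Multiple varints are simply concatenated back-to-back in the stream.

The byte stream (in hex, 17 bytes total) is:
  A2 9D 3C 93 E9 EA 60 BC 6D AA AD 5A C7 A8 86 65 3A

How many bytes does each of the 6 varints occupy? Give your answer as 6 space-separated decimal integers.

Answer: 3 4 2 3 4 1

Derivation:
  byte[0]=0xA2 cont=1 payload=0x22=34: acc |= 34<<0 -> acc=34 shift=7
  byte[1]=0x9D cont=1 payload=0x1D=29: acc |= 29<<7 -> acc=3746 shift=14
  byte[2]=0x3C cont=0 payload=0x3C=60: acc |= 60<<14 -> acc=986786 shift=21 [end]
Varint 1: bytes[0:3] = A2 9D 3C -> value 986786 (3 byte(s))
  byte[3]=0x93 cont=1 payload=0x13=19: acc |= 19<<0 -> acc=19 shift=7
  byte[4]=0xE9 cont=1 payload=0x69=105: acc |= 105<<7 -> acc=13459 shift=14
  byte[5]=0xEA cont=1 payload=0x6A=106: acc |= 106<<14 -> acc=1750163 shift=21
  byte[6]=0x60 cont=0 payload=0x60=96: acc |= 96<<21 -> acc=203076755 shift=28 [end]
Varint 2: bytes[3:7] = 93 E9 EA 60 -> value 203076755 (4 byte(s))
  byte[7]=0xBC cont=1 payload=0x3C=60: acc |= 60<<0 -> acc=60 shift=7
  byte[8]=0x6D cont=0 payload=0x6D=109: acc |= 109<<7 -> acc=14012 shift=14 [end]
Varint 3: bytes[7:9] = BC 6D -> value 14012 (2 byte(s))
  byte[9]=0xAA cont=1 payload=0x2A=42: acc |= 42<<0 -> acc=42 shift=7
  byte[10]=0xAD cont=1 payload=0x2D=45: acc |= 45<<7 -> acc=5802 shift=14
  byte[11]=0x5A cont=0 payload=0x5A=90: acc |= 90<<14 -> acc=1480362 shift=21 [end]
Varint 4: bytes[9:12] = AA AD 5A -> value 1480362 (3 byte(s))
  byte[12]=0xC7 cont=1 payload=0x47=71: acc |= 71<<0 -> acc=71 shift=7
  byte[13]=0xA8 cont=1 payload=0x28=40: acc |= 40<<7 -> acc=5191 shift=14
  byte[14]=0x86 cont=1 payload=0x06=6: acc |= 6<<14 -> acc=103495 shift=21
  byte[15]=0x65 cont=0 payload=0x65=101: acc |= 101<<21 -> acc=211915847 shift=28 [end]
Varint 5: bytes[12:16] = C7 A8 86 65 -> value 211915847 (4 byte(s))
  byte[16]=0x3A cont=0 payload=0x3A=58: acc |= 58<<0 -> acc=58 shift=7 [end]
Varint 6: bytes[16:17] = 3A -> value 58 (1 byte(s))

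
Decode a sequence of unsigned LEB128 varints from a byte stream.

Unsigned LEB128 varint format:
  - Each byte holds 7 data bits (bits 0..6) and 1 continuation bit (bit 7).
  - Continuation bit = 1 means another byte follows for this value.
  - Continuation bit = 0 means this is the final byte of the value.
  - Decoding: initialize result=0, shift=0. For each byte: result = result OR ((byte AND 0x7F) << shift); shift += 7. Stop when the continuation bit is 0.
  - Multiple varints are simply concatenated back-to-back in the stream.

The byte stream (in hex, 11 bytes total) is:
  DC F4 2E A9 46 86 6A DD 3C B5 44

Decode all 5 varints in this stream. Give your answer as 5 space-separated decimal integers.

Answer: 768604 9001 13574 7773 8757

Derivation:
  byte[0]=0xDC cont=1 payload=0x5C=92: acc |= 92<<0 -> acc=92 shift=7
  byte[1]=0xF4 cont=1 payload=0x74=116: acc |= 116<<7 -> acc=14940 shift=14
  byte[2]=0x2E cont=0 payload=0x2E=46: acc |= 46<<14 -> acc=768604 shift=21 [end]
Varint 1: bytes[0:3] = DC F4 2E -> value 768604 (3 byte(s))
  byte[3]=0xA9 cont=1 payload=0x29=41: acc |= 41<<0 -> acc=41 shift=7
  byte[4]=0x46 cont=0 payload=0x46=70: acc |= 70<<7 -> acc=9001 shift=14 [end]
Varint 2: bytes[3:5] = A9 46 -> value 9001 (2 byte(s))
  byte[5]=0x86 cont=1 payload=0x06=6: acc |= 6<<0 -> acc=6 shift=7
  byte[6]=0x6A cont=0 payload=0x6A=106: acc |= 106<<7 -> acc=13574 shift=14 [end]
Varint 3: bytes[5:7] = 86 6A -> value 13574 (2 byte(s))
  byte[7]=0xDD cont=1 payload=0x5D=93: acc |= 93<<0 -> acc=93 shift=7
  byte[8]=0x3C cont=0 payload=0x3C=60: acc |= 60<<7 -> acc=7773 shift=14 [end]
Varint 4: bytes[7:9] = DD 3C -> value 7773 (2 byte(s))
  byte[9]=0xB5 cont=1 payload=0x35=53: acc |= 53<<0 -> acc=53 shift=7
  byte[10]=0x44 cont=0 payload=0x44=68: acc |= 68<<7 -> acc=8757 shift=14 [end]
Varint 5: bytes[9:11] = B5 44 -> value 8757 (2 byte(s))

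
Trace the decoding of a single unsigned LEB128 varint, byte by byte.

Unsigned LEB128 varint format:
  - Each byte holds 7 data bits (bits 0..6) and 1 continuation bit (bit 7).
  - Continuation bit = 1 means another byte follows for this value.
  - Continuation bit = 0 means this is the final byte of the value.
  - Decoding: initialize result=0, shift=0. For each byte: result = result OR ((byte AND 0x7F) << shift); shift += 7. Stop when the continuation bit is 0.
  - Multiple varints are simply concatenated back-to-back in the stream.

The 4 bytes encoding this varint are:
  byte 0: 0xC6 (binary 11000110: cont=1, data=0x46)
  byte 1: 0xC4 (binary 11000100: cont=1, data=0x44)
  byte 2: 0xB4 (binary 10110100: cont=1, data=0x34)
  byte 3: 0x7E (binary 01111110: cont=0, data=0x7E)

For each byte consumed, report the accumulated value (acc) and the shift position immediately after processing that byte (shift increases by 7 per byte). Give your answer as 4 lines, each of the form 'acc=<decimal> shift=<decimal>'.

byte 0=0xC6: payload=0x46=70, contrib = 70<<0 = 70; acc -> 70, shift -> 7
byte 1=0xC4: payload=0x44=68, contrib = 68<<7 = 8704; acc -> 8774, shift -> 14
byte 2=0xB4: payload=0x34=52, contrib = 52<<14 = 851968; acc -> 860742, shift -> 21
byte 3=0x7E: payload=0x7E=126, contrib = 126<<21 = 264241152; acc -> 265101894, shift -> 28

Answer: acc=70 shift=7
acc=8774 shift=14
acc=860742 shift=21
acc=265101894 shift=28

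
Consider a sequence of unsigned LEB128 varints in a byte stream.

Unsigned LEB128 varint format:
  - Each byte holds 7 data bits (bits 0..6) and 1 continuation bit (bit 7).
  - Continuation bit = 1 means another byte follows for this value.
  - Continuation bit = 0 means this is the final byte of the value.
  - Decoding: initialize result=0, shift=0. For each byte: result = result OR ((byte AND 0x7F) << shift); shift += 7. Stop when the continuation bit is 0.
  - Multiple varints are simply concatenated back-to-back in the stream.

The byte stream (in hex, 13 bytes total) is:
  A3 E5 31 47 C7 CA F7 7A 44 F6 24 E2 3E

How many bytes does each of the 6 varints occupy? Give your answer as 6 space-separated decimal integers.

  byte[0]=0xA3 cont=1 payload=0x23=35: acc |= 35<<0 -> acc=35 shift=7
  byte[1]=0xE5 cont=1 payload=0x65=101: acc |= 101<<7 -> acc=12963 shift=14
  byte[2]=0x31 cont=0 payload=0x31=49: acc |= 49<<14 -> acc=815779 shift=21 [end]
Varint 1: bytes[0:3] = A3 E5 31 -> value 815779 (3 byte(s))
  byte[3]=0x47 cont=0 payload=0x47=71: acc |= 71<<0 -> acc=71 shift=7 [end]
Varint 2: bytes[3:4] = 47 -> value 71 (1 byte(s))
  byte[4]=0xC7 cont=1 payload=0x47=71: acc |= 71<<0 -> acc=71 shift=7
  byte[5]=0xCA cont=1 payload=0x4A=74: acc |= 74<<7 -> acc=9543 shift=14
  byte[6]=0xF7 cont=1 payload=0x77=119: acc |= 119<<14 -> acc=1959239 shift=21
  byte[7]=0x7A cont=0 payload=0x7A=122: acc |= 122<<21 -> acc=257811783 shift=28 [end]
Varint 3: bytes[4:8] = C7 CA F7 7A -> value 257811783 (4 byte(s))
  byte[8]=0x44 cont=0 payload=0x44=68: acc |= 68<<0 -> acc=68 shift=7 [end]
Varint 4: bytes[8:9] = 44 -> value 68 (1 byte(s))
  byte[9]=0xF6 cont=1 payload=0x76=118: acc |= 118<<0 -> acc=118 shift=7
  byte[10]=0x24 cont=0 payload=0x24=36: acc |= 36<<7 -> acc=4726 shift=14 [end]
Varint 5: bytes[9:11] = F6 24 -> value 4726 (2 byte(s))
  byte[11]=0xE2 cont=1 payload=0x62=98: acc |= 98<<0 -> acc=98 shift=7
  byte[12]=0x3E cont=0 payload=0x3E=62: acc |= 62<<7 -> acc=8034 shift=14 [end]
Varint 6: bytes[11:13] = E2 3E -> value 8034 (2 byte(s))

Answer: 3 1 4 1 2 2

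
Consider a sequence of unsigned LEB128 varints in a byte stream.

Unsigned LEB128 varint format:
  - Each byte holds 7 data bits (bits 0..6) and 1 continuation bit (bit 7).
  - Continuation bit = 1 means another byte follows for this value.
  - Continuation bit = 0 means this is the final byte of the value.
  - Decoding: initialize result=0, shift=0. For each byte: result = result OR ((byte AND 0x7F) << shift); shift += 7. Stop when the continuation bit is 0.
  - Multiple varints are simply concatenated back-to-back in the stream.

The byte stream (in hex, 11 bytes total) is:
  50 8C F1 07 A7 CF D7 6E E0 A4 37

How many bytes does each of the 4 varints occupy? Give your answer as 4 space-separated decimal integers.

  byte[0]=0x50 cont=0 payload=0x50=80: acc |= 80<<0 -> acc=80 shift=7 [end]
Varint 1: bytes[0:1] = 50 -> value 80 (1 byte(s))
  byte[1]=0x8C cont=1 payload=0x0C=12: acc |= 12<<0 -> acc=12 shift=7
  byte[2]=0xF1 cont=1 payload=0x71=113: acc |= 113<<7 -> acc=14476 shift=14
  byte[3]=0x07 cont=0 payload=0x07=7: acc |= 7<<14 -> acc=129164 shift=21 [end]
Varint 2: bytes[1:4] = 8C F1 07 -> value 129164 (3 byte(s))
  byte[4]=0xA7 cont=1 payload=0x27=39: acc |= 39<<0 -> acc=39 shift=7
  byte[5]=0xCF cont=1 payload=0x4F=79: acc |= 79<<7 -> acc=10151 shift=14
  byte[6]=0xD7 cont=1 payload=0x57=87: acc |= 87<<14 -> acc=1435559 shift=21
  byte[7]=0x6E cont=0 payload=0x6E=110: acc |= 110<<21 -> acc=232122279 shift=28 [end]
Varint 3: bytes[4:8] = A7 CF D7 6E -> value 232122279 (4 byte(s))
  byte[8]=0xE0 cont=1 payload=0x60=96: acc |= 96<<0 -> acc=96 shift=7
  byte[9]=0xA4 cont=1 payload=0x24=36: acc |= 36<<7 -> acc=4704 shift=14
  byte[10]=0x37 cont=0 payload=0x37=55: acc |= 55<<14 -> acc=905824 shift=21 [end]
Varint 4: bytes[8:11] = E0 A4 37 -> value 905824 (3 byte(s))

Answer: 1 3 4 3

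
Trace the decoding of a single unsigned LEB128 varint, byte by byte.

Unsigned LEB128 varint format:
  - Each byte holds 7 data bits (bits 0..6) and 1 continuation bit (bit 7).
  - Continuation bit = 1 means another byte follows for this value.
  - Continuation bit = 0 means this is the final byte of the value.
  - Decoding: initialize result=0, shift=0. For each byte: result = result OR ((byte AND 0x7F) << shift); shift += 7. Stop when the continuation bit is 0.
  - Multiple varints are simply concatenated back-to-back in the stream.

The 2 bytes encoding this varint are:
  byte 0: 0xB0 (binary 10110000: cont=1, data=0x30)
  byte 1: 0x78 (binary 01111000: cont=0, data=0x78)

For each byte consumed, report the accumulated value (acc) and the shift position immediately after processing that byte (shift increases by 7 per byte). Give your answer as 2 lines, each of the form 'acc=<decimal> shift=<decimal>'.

Answer: acc=48 shift=7
acc=15408 shift=14

Derivation:
byte 0=0xB0: payload=0x30=48, contrib = 48<<0 = 48; acc -> 48, shift -> 7
byte 1=0x78: payload=0x78=120, contrib = 120<<7 = 15360; acc -> 15408, shift -> 14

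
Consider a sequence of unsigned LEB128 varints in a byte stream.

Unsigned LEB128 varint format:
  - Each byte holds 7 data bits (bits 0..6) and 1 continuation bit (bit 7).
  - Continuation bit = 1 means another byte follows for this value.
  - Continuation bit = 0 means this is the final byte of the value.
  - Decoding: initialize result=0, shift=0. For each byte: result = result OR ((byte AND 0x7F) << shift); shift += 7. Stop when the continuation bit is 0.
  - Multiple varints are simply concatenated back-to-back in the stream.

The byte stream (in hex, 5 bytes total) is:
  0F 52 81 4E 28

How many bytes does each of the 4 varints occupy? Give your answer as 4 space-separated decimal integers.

  byte[0]=0x0F cont=0 payload=0x0F=15: acc |= 15<<0 -> acc=15 shift=7 [end]
Varint 1: bytes[0:1] = 0F -> value 15 (1 byte(s))
  byte[1]=0x52 cont=0 payload=0x52=82: acc |= 82<<0 -> acc=82 shift=7 [end]
Varint 2: bytes[1:2] = 52 -> value 82 (1 byte(s))
  byte[2]=0x81 cont=1 payload=0x01=1: acc |= 1<<0 -> acc=1 shift=7
  byte[3]=0x4E cont=0 payload=0x4E=78: acc |= 78<<7 -> acc=9985 shift=14 [end]
Varint 3: bytes[2:4] = 81 4E -> value 9985 (2 byte(s))
  byte[4]=0x28 cont=0 payload=0x28=40: acc |= 40<<0 -> acc=40 shift=7 [end]
Varint 4: bytes[4:5] = 28 -> value 40 (1 byte(s))

Answer: 1 1 2 1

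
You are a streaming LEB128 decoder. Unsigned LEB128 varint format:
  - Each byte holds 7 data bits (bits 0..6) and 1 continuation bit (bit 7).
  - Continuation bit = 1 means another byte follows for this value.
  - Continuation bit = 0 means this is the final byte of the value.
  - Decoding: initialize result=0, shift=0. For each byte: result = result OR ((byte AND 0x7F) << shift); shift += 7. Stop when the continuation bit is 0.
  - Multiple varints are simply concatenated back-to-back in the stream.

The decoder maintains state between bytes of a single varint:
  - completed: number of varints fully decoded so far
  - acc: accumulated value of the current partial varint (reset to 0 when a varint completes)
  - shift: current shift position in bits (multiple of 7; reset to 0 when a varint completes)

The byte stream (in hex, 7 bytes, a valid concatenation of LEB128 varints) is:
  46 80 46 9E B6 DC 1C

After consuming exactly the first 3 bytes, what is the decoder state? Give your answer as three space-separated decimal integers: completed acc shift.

Answer: 2 0 0

Derivation:
byte[0]=0x46 cont=0 payload=0x46: varint #1 complete (value=70); reset -> completed=1 acc=0 shift=0
byte[1]=0x80 cont=1 payload=0x00: acc |= 0<<0 -> completed=1 acc=0 shift=7
byte[2]=0x46 cont=0 payload=0x46: varint #2 complete (value=8960); reset -> completed=2 acc=0 shift=0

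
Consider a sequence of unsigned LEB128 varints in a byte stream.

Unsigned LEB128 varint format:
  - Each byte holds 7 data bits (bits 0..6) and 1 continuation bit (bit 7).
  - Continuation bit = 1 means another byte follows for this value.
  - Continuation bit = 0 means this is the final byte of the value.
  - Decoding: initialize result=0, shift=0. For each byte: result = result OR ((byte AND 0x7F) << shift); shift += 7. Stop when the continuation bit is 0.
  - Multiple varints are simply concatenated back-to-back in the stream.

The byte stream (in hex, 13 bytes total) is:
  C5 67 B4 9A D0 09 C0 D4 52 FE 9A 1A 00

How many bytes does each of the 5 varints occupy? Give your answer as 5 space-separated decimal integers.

  byte[0]=0xC5 cont=1 payload=0x45=69: acc |= 69<<0 -> acc=69 shift=7
  byte[1]=0x67 cont=0 payload=0x67=103: acc |= 103<<7 -> acc=13253 shift=14 [end]
Varint 1: bytes[0:2] = C5 67 -> value 13253 (2 byte(s))
  byte[2]=0xB4 cont=1 payload=0x34=52: acc |= 52<<0 -> acc=52 shift=7
  byte[3]=0x9A cont=1 payload=0x1A=26: acc |= 26<<7 -> acc=3380 shift=14
  byte[4]=0xD0 cont=1 payload=0x50=80: acc |= 80<<14 -> acc=1314100 shift=21
  byte[5]=0x09 cont=0 payload=0x09=9: acc |= 9<<21 -> acc=20188468 shift=28 [end]
Varint 2: bytes[2:6] = B4 9A D0 09 -> value 20188468 (4 byte(s))
  byte[6]=0xC0 cont=1 payload=0x40=64: acc |= 64<<0 -> acc=64 shift=7
  byte[7]=0xD4 cont=1 payload=0x54=84: acc |= 84<<7 -> acc=10816 shift=14
  byte[8]=0x52 cont=0 payload=0x52=82: acc |= 82<<14 -> acc=1354304 shift=21 [end]
Varint 3: bytes[6:9] = C0 D4 52 -> value 1354304 (3 byte(s))
  byte[9]=0xFE cont=1 payload=0x7E=126: acc |= 126<<0 -> acc=126 shift=7
  byte[10]=0x9A cont=1 payload=0x1A=26: acc |= 26<<7 -> acc=3454 shift=14
  byte[11]=0x1A cont=0 payload=0x1A=26: acc |= 26<<14 -> acc=429438 shift=21 [end]
Varint 4: bytes[9:12] = FE 9A 1A -> value 429438 (3 byte(s))
  byte[12]=0x00 cont=0 payload=0x00=0: acc |= 0<<0 -> acc=0 shift=7 [end]
Varint 5: bytes[12:13] = 00 -> value 0 (1 byte(s))

Answer: 2 4 3 3 1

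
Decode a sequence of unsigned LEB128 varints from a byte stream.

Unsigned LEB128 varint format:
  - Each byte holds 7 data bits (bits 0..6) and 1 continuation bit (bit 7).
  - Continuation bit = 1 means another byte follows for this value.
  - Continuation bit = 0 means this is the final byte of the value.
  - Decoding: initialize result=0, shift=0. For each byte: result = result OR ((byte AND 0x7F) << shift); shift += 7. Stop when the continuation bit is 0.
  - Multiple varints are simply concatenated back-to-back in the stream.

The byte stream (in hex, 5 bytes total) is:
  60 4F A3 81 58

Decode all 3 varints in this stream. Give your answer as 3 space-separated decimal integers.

  byte[0]=0x60 cont=0 payload=0x60=96: acc |= 96<<0 -> acc=96 shift=7 [end]
Varint 1: bytes[0:1] = 60 -> value 96 (1 byte(s))
  byte[1]=0x4F cont=0 payload=0x4F=79: acc |= 79<<0 -> acc=79 shift=7 [end]
Varint 2: bytes[1:2] = 4F -> value 79 (1 byte(s))
  byte[2]=0xA3 cont=1 payload=0x23=35: acc |= 35<<0 -> acc=35 shift=7
  byte[3]=0x81 cont=1 payload=0x01=1: acc |= 1<<7 -> acc=163 shift=14
  byte[4]=0x58 cont=0 payload=0x58=88: acc |= 88<<14 -> acc=1441955 shift=21 [end]
Varint 3: bytes[2:5] = A3 81 58 -> value 1441955 (3 byte(s))

Answer: 96 79 1441955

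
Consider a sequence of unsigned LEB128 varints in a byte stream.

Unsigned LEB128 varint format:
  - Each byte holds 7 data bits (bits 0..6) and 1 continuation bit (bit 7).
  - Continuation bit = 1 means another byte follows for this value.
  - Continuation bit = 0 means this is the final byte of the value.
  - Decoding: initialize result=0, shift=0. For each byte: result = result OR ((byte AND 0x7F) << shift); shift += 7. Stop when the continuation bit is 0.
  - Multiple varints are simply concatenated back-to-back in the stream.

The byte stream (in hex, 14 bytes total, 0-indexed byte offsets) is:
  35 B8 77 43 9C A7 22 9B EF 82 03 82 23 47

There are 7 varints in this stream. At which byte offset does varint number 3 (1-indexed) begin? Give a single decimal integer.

  byte[0]=0x35 cont=0 payload=0x35=53: acc |= 53<<0 -> acc=53 shift=7 [end]
Varint 1: bytes[0:1] = 35 -> value 53 (1 byte(s))
  byte[1]=0xB8 cont=1 payload=0x38=56: acc |= 56<<0 -> acc=56 shift=7
  byte[2]=0x77 cont=0 payload=0x77=119: acc |= 119<<7 -> acc=15288 shift=14 [end]
Varint 2: bytes[1:3] = B8 77 -> value 15288 (2 byte(s))
  byte[3]=0x43 cont=0 payload=0x43=67: acc |= 67<<0 -> acc=67 shift=7 [end]
Varint 3: bytes[3:4] = 43 -> value 67 (1 byte(s))
  byte[4]=0x9C cont=1 payload=0x1C=28: acc |= 28<<0 -> acc=28 shift=7
  byte[5]=0xA7 cont=1 payload=0x27=39: acc |= 39<<7 -> acc=5020 shift=14
  byte[6]=0x22 cont=0 payload=0x22=34: acc |= 34<<14 -> acc=562076 shift=21 [end]
Varint 4: bytes[4:7] = 9C A7 22 -> value 562076 (3 byte(s))
  byte[7]=0x9B cont=1 payload=0x1B=27: acc |= 27<<0 -> acc=27 shift=7
  byte[8]=0xEF cont=1 payload=0x6F=111: acc |= 111<<7 -> acc=14235 shift=14
  byte[9]=0x82 cont=1 payload=0x02=2: acc |= 2<<14 -> acc=47003 shift=21
  byte[10]=0x03 cont=0 payload=0x03=3: acc |= 3<<21 -> acc=6338459 shift=28 [end]
Varint 5: bytes[7:11] = 9B EF 82 03 -> value 6338459 (4 byte(s))
  byte[11]=0x82 cont=1 payload=0x02=2: acc |= 2<<0 -> acc=2 shift=7
  byte[12]=0x23 cont=0 payload=0x23=35: acc |= 35<<7 -> acc=4482 shift=14 [end]
Varint 6: bytes[11:13] = 82 23 -> value 4482 (2 byte(s))
  byte[13]=0x47 cont=0 payload=0x47=71: acc |= 71<<0 -> acc=71 shift=7 [end]
Varint 7: bytes[13:14] = 47 -> value 71 (1 byte(s))

Answer: 3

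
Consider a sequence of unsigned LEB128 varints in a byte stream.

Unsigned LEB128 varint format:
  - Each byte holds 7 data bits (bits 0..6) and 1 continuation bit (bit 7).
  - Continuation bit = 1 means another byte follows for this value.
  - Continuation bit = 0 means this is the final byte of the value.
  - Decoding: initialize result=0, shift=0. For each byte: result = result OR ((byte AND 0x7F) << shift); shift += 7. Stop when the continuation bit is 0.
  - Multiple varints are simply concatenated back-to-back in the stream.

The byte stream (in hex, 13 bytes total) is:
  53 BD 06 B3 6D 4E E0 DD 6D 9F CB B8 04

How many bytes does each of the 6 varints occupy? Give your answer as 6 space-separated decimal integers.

  byte[0]=0x53 cont=0 payload=0x53=83: acc |= 83<<0 -> acc=83 shift=7 [end]
Varint 1: bytes[0:1] = 53 -> value 83 (1 byte(s))
  byte[1]=0xBD cont=1 payload=0x3D=61: acc |= 61<<0 -> acc=61 shift=7
  byte[2]=0x06 cont=0 payload=0x06=6: acc |= 6<<7 -> acc=829 shift=14 [end]
Varint 2: bytes[1:3] = BD 06 -> value 829 (2 byte(s))
  byte[3]=0xB3 cont=1 payload=0x33=51: acc |= 51<<0 -> acc=51 shift=7
  byte[4]=0x6D cont=0 payload=0x6D=109: acc |= 109<<7 -> acc=14003 shift=14 [end]
Varint 3: bytes[3:5] = B3 6D -> value 14003 (2 byte(s))
  byte[5]=0x4E cont=0 payload=0x4E=78: acc |= 78<<0 -> acc=78 shift=7 [end]
Varint 4: bytes[5:6] = 4E -> value 78 (1 byte(s))
  byte[6]=0xE0 cont=1 payload=0x60=96: acc |= 96<<0 -> acc=96 shift=7
  byte[7]=0xDD cont=1 payload=0x5D=93: acc |= 93<<7 -> acc=12000 shift=14
  byte[8]=0x6D cont=0 payload=0x6D=109: acc |= 109<<14 -> acc=1797856 shift=21 [end]
Varint 5: bytes[6:9] = E0 DD 6D -> value 1797856 (3 byte(s))
  byte[9]=0x9F cont=1 payload=0x1F=31: acc |= 31<<0 -> acc=31 shift=7
  byte[10]=0xCB cont=1 payload=0x4B=75: acc |= 75<<7 -> acc=9631 shift=14
  byte[11]=0xB8 cont=1 payload=0x38=56: acc |= 56<<14 -> acc=927135 shift=21
  byte[12]=0x04 cont=0 payload=0x04=4: acc |= 4<<21 -> acc=9315743 shift=28 [end]
Varint 6: bytes[9:13] = 9F CB B8 04 -> value 9315743 (4 byte(s))

Answer: 1 2 2 1 3 4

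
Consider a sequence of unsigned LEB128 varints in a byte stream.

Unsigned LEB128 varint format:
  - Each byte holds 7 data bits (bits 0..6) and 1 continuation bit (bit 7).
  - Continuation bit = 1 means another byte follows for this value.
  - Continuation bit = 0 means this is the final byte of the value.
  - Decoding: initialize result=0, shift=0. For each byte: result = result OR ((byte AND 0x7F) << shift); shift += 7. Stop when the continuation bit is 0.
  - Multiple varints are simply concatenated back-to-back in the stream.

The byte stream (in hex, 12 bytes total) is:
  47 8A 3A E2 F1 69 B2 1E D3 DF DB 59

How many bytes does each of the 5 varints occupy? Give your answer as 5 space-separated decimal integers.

Answer: 1 2 3 2 4

Derivation:
  byte[0]=0x47 cont=0 payload=0x47=71: acc |= 71<<0 -> acc=71 shift=7 [end]
Varint 1: bytes[0:1] = 47 -> value 71 (1 byte(s))
  byte[1]=0x8A cont=1 payload=0x0A=10: acc |= 10<<0 -> acc=10 shift=7
  byte[2]=0x3A cont=0 payload=0x3A=58: acc |= 58<<7 -> acc=7434 shift=14 [end]
Varint 2: bytes[1:3] = 8A 3A -> value 7434 (2 byte(s))
  byte[3]=0xE2 cont=1 payload=0x62=98: acc |= 98<<0 -> acc=98 shift=7
  byte[4]=0xF1 cont=1 payload=0x71=113: acc |= 113<<7 -> acc=14562 shift=14
  byte[5]=0x69 cont=0 payload=0x69=105: acc |= 105<<14 -> acc=1734882 shift=21 [end]
Varint 3: bytes[3:6] = E2 F1 69 -> value 1734882 (3 byte(s))
  byte[6]=0xB2 cont=1 payload=0x32=50: acc |= 50<<0 -> acc=50 shift=7
  byte[7]=0x1E cont=0 payload=0x1E=30: acc |= 30<<7 -> acc=3890 shift=14 [end]
Varint 4: bytes[6:8] = B2 1E -> value 3890 (2 byte(s))
  byte[8]=0xD3 cont=1 payload=0x53=83: acc |= 83<<0 -> acc=83 shift=7
  byte[9]=0xDF cont=1 payload=0x5F=95: acc |= 95<<7 -> acc=12243 shift=14
  byte[10]=0xDB cont=1 payload=0x5B=91: acc |= 91<<14 -> acc=1503187 shift=21
  byte[11]=0x59 cont=0 payload=0x59=89: acc |= 89<<21 -> acc=188149715 shift=28 [end]
Varint 5: bytes[8:12] = D3 DF DB 59 -> value 188149715 (4 byte(s))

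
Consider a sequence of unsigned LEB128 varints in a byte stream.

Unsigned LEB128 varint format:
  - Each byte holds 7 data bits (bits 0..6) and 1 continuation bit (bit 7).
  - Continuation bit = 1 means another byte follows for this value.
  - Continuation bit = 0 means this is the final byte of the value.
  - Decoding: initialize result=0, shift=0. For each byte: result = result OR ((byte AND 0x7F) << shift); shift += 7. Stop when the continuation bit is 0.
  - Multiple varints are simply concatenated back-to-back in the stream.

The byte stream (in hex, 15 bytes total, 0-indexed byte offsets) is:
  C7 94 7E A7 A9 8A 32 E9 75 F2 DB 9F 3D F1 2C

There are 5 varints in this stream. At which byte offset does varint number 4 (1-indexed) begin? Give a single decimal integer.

Answer: 9

Derivation:
  byte[0]=0xC7 cont=1 payload=0x47=71: acc |= 71<<0 -> acc=71 shift=7
  byte[1]=0x94 cont=1 payload=0x14=20: acc |= 20<<7 -> acc=2631 shift=14
  byte[2]=0x7E cont=0 payload=0x7E=126: acc |= 126<<14 -> acc=2067015 shift=21 [end]
Varint 1: bytes[0:3] = C7 94 7E -> value 2067015 (3 byte(s))
  byte[3]=0xA7 cont=1 payload=0x27=39: acc |= 39<<0 -> acc=39 shift=7
  byte[4]=0xA9 cont=1 payload=0x29=41: acc |= 41<<7 -> acc=5287 shift=14
  byte[5]=0x8A cont=1 payload=0x0A=10: acc |= 10<<14 -> acc=169127 shift=21
  byte[6]=0x32 cont=0 payload=0x32=50: acc |= 50<<21 -> acc=105026727 shift=28 [end]
Varint 2: bytes[3:7] = A7 A9 8A 32 -> value 105026727 (4 byte(s))
  byte[7]=0xE9 cont=1 payload=0x69=105: acc |= 105<<0 -> acc=105 shift=7
  byte[8]=0x75 cont=0 payload=0x75=117: acc |= 117<<7 -> acc=15081 shift=14 [end]
Varint 3: bytes[7:9] = E9 75 -> value 15081 (2 byte(s))
  byte[9]=0xF2 cont=1 payload=0x72=114: acc |= 114<<0 -> acc=114 shift=7
  byte[10]=0xDB cont=1 payload=0x5B=91: acc |= 91<<7 -> acc=11762 shift=14
  byte[11]=0x9F cont=1 payload=0x1F=31: acc |= 31<<14 -> acc=519666 shift=21
  byte[12]=0x3D cont=0 payload=0x3D=61: acc |= 61<<21 -> acc=128445938 shift=28 [end]
Varint 4: bytes[9:13] = F2 DB 9F 3D -> value 128445938 (4 byte(s))
  byte[13]=0xF1 cont=1 payload=0x71=113: acc |= 113<<0 -> acc=113 shift=7
  byte[14]=0x2C cont=0 payload=0x2C=44: acc |= 44<<7 -> acc=5745 shift=14 [end]
Varint 5: bytes[13:15] = F1 2C -> value 5745 (2 byte(s))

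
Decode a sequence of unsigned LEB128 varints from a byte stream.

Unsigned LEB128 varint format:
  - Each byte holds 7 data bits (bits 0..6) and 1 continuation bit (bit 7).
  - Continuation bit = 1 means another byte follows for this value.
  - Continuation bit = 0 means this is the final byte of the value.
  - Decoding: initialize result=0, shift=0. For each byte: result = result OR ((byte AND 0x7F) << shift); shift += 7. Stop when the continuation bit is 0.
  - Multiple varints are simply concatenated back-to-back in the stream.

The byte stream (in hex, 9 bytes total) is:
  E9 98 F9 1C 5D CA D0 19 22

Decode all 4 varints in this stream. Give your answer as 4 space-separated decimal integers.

  byte[0]=0xE9 cont=1 payload=0x69=105: acc |= 105<<0 -> acc=105 shift=7
  byte[1]=0x98 cont=1 payload=0x18=24: acc |= 24<<7 -> acc=3177 shift=14
  byte[2]=0xF9 cont=1 payload=0x79=121: acc |= 121<<14 -> acc=1985641 shift=21
  byte[3]=0x1C cont=0 payload=0x1C=28: acc |= 28<<21 -> acc=60705897 shift=28 [end]
Varint 1: bytes[0:4] = E9 98 F9 1C -> value 60705897 (4 byte(s))
  byte[4]=0x5D cont=0 payload=0x5D=93: acc |= 93<<0 -> acc=93 shift=7 [end]
Varint 2: bytes[4:5] = 5D -> value 93 (1 byte(s))
  byte[5]=0xCA cont=1 payload=0x4A=74: acc |= 74<<0 -> acc=74 shift=7
  byte[6]=0xD0 cont=1 payload=0x50=80: acc |= 80<<7 -> acc=10314 shift=14
  byte[7]=0x19 cont=0 payload=0x19=25: acc |= 25<<14 -> acc=419914 shift=21 [end]
Varint 3: bytes[5:8] = CA D0 19 -> value 419914 (3 byte(s))
  byte[8]=0x22 cont=0 payload=0x22=34: acc |= 34<<0 -> acc=34 shift=7 [end]
Varint 4: bytes[8:9] = 22 -> value 34 (1 byte(s))

Answer: 60705897 93 419914 34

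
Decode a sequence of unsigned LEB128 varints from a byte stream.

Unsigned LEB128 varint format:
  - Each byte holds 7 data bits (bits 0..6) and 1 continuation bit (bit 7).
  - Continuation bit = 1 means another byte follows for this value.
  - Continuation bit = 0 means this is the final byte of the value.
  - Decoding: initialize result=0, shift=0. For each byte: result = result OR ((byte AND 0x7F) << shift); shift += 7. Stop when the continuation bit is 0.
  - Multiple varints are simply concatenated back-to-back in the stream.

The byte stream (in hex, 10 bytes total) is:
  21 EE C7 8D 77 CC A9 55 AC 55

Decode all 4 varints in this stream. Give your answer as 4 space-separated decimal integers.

  byte[0]=0x21 cont=0 payload=0x21=33: acc |= 33<<0 -> acc=33 shift=7 [end]
Varint 1: bytes[0:1] = 21 -> value 33 (1 byte(s))
  byte[1]=0xEE cont=1 payload=0x6E=110: acc |= 110<<0 -> acc=110 shift=7
  byte[2]=0xC7 cont=1 payload=0x47=71: acc |= 71<<7 -> acc=9198 shift=14
  byte[3]=0x8D cont=1 payload=0x0D=13: acc |= 13<<14 -> acc=222190 shift=21
  byte[4]=0x77 cont=0 payload=0x77=119: acc |= 119<<21 -> acc=249783278 shift=28 [end]
Varint 2: bytes[1:5] = EE C7 8D 77 -> value 249783278 (4 byte(s))
  byte[5]=0xCC cont=1 payload=0x4C=76: acc |= 76<<0 -> acc=76 shift=7
  byte[6]=0xA9 cont=1 payload=0x29=41: acc |= 41<<7 -> acc=5324 shift=14
  byte[7]=0x55 cont=0 payload=0x55=85: acc |= 85<<14 -> acc=1397964 shift=21 [end]
Varint 3: bytes[5:8] = CC A9 55 -> value 1397964 (3 byte(s))
  byte[8]=0xAC cont=1 payload=0x2C=44: acc |= 44<<0 -> acc=44 shift=7
  byte[9]=0x55 cont=0 payload=0x55=85: acc |= 85<<7 -> acc=10924 shift=14 [end]
Varint 4: bytes[8:10] = AC 55 -> value 10924 (2 byte(s))

Answer: 33 249783278 1397964 10924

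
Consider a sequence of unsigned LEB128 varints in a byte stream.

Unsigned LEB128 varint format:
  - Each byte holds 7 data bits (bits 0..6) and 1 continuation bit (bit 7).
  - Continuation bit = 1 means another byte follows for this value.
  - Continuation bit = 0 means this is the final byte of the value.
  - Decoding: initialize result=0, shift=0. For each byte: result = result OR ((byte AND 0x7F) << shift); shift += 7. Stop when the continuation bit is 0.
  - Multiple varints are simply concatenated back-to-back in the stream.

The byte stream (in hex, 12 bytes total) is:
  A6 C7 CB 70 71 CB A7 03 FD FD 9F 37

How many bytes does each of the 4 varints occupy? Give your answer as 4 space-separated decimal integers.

Answer: 4 1 3 4

Derivation:
  byte[0]=0xA6 cont=1 payload=0x26=38: acc |= 38<<0 -> acc=38 shift=7
  byte[1]=0xC7 cont=1 payload=0x47=71: acc |= 71<<7 -> acc=9126 shift=14
  byte[2]=0xCB cont=1 payload=0x4B=75: acc |= 75<<14 -> acc=1237926 shift=21
  byte[3]=0x70 cont=0 payload=0x70=112: acc |= 112<<21 -> acc=236118950 shift=28 [end]
Varint 1: bytes[0:4] = A6 C7 CB 70 -> value 236118950 (4 byte(s))
  byte[4]=0x71 cont=0 payload=0x71=113: acc |= 113<<0 -> acc=113 shift=7 [end]
Varint 2: bytes[4:5] = 71 -> value 113 (1 byte(s))
  byte[5]=0xCB cont=1 payload=0x4B=75: acc |= 75<<0 -> acc=75 shift=7
  byte[6]=0xA7 cont=1 payload=0x27=39: acc |= 39<<7 -> acc=5067 shift=14
  byte[7]=0x03 cont=0 payload=0x03=3: acc |= 3<<14 -> acc=54219 shift=21 [end]
Varint 3: bytes[5:8] = CB A7 03 -> value 54219 (3 byte(s))
  byte[8]=0xFD cont=1 payload=0x7D=125: acc |= 125<<0 -> acc=125 shift=7
  byte[9]=0xFD cont=1 payload=0x7D=125: acc |= 125<<7 -> acc=16125 shift=14
  byte[10]=0x9F cont=1 payload=0x1F=31: acc |= 31<<14 -> acc=524029 shift=21
  byte[11]=0x37 cont=0 payload=0x37=55: acc |= 55<<21 -> acc=115867389 shift=28 [end]
Varint 4: bytes[8:12] = FD FD 9F 37 -> value 115867389 (4 byte(s))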